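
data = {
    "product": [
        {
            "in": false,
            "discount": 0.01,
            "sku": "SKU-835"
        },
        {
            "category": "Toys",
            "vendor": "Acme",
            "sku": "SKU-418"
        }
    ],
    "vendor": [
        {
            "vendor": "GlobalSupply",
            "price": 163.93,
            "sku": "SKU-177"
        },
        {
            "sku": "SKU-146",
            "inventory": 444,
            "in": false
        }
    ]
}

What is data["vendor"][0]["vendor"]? "GlobalSupply"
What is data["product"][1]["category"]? "Toys"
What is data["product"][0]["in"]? False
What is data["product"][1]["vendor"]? "Acme"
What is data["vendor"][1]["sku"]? "SKU-146"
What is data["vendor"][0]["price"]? 163.93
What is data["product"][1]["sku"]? "SKU-418"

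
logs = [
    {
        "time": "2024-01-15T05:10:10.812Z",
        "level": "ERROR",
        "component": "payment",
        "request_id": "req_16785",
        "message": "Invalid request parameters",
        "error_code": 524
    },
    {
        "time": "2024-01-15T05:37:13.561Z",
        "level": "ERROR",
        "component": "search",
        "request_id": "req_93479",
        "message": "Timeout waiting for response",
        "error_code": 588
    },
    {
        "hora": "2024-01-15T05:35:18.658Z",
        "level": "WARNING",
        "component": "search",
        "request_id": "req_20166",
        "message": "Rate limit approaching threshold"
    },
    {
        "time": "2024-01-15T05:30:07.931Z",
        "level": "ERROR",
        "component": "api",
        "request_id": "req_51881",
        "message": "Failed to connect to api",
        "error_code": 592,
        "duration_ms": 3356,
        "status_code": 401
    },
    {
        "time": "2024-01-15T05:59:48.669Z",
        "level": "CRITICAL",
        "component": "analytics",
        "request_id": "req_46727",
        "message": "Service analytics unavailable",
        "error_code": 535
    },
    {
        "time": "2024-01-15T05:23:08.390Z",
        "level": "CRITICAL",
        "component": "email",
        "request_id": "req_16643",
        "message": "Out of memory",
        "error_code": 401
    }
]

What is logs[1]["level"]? "ERROR"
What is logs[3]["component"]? "api"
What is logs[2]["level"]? "WARNING"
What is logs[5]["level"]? "CRITICAL"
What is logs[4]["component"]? "analytics"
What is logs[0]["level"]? "ERROR"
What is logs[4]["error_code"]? 535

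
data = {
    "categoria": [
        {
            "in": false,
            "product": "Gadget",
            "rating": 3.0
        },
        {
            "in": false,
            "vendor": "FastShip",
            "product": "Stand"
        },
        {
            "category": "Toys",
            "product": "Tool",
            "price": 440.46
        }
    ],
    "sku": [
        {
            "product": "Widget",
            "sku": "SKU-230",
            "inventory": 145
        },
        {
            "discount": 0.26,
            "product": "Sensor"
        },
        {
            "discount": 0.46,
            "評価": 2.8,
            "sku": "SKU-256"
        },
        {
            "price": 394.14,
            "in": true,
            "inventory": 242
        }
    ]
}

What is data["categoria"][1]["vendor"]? "FastShip"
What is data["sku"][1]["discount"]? 0.26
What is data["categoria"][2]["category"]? "Toys"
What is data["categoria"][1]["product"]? "Stand"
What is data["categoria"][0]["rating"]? 3.0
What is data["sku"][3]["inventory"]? 242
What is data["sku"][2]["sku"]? "SKU-256"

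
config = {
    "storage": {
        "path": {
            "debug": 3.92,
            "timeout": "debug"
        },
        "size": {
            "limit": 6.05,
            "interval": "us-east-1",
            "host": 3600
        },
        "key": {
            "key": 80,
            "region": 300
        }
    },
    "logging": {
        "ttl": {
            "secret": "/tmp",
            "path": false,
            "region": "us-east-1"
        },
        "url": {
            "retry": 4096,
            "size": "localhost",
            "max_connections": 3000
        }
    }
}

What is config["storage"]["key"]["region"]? 300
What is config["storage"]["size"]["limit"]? 6.05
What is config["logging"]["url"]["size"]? "localhost"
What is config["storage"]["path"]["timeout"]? "debug"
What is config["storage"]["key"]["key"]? 80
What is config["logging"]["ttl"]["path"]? False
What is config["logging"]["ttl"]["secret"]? "/tmp"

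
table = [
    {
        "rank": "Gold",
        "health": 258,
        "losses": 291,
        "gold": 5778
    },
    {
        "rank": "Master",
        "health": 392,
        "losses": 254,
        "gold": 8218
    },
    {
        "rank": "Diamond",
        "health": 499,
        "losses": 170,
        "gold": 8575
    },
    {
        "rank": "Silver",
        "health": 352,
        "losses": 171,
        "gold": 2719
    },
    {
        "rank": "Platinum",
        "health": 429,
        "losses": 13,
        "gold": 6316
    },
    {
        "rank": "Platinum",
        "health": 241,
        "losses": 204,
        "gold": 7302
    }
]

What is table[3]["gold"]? 2719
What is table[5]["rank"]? "Platinum"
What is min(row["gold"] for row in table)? 2719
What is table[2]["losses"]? 170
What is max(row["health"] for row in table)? 499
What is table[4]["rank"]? "Platinum"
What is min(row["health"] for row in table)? 241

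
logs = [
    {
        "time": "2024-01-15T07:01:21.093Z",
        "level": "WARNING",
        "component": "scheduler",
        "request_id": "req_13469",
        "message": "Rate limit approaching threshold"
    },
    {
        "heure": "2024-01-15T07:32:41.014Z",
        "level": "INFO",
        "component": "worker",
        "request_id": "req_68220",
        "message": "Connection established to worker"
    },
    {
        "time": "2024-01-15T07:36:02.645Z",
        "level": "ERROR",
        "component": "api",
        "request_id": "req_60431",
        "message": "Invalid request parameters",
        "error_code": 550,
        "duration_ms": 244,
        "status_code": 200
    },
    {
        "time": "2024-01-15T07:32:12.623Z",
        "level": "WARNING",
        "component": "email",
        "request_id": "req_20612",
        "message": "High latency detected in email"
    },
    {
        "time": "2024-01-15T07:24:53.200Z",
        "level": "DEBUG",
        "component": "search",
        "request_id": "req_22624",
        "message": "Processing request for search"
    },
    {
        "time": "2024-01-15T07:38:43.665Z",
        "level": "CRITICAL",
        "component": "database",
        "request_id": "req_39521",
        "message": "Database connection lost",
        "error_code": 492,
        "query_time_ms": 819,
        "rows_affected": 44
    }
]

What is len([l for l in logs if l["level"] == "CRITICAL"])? 1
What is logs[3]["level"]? "WARNING"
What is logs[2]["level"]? "ERROR"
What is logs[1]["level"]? "INFO"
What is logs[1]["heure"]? "2024-01-15T07:32:41.014Z"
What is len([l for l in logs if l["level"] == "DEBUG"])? 1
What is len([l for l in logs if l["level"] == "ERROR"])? 1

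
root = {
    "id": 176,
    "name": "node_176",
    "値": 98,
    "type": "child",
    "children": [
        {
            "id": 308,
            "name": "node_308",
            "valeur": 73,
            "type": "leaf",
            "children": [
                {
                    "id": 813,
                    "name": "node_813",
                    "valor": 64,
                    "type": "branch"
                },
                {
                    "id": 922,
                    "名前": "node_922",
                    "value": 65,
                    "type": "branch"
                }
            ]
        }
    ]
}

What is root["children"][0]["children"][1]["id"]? 922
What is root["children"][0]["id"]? 308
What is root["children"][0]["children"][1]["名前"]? "node_922"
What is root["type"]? "child"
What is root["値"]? 98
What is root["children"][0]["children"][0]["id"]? 813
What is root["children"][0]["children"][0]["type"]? "branch"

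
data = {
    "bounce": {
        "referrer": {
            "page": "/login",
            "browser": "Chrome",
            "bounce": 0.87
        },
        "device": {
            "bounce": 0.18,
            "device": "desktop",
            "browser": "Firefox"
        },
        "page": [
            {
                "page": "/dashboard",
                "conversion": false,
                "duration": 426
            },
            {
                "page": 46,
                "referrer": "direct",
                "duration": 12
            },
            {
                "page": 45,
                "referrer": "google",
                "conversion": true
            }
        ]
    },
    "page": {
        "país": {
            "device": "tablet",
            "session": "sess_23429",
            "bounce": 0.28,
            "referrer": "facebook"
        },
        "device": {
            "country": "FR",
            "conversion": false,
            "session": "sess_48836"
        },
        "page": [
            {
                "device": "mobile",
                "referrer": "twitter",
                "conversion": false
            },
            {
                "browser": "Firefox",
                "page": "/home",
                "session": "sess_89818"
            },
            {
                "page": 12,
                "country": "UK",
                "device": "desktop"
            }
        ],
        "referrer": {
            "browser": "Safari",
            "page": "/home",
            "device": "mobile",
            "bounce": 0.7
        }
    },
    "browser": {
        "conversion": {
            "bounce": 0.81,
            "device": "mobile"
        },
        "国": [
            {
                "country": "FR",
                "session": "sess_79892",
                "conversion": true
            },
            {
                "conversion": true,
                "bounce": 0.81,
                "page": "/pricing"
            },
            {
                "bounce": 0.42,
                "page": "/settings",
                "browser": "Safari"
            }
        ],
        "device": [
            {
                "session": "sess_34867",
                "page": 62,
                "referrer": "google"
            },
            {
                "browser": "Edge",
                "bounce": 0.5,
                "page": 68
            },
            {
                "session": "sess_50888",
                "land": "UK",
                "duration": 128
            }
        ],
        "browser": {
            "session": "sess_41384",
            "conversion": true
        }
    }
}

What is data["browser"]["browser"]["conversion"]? True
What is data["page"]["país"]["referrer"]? "facebook"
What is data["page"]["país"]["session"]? "sess_23429"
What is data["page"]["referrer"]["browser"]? "Safari"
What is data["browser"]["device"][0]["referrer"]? "google"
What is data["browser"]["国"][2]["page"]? "/settings"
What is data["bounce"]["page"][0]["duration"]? 426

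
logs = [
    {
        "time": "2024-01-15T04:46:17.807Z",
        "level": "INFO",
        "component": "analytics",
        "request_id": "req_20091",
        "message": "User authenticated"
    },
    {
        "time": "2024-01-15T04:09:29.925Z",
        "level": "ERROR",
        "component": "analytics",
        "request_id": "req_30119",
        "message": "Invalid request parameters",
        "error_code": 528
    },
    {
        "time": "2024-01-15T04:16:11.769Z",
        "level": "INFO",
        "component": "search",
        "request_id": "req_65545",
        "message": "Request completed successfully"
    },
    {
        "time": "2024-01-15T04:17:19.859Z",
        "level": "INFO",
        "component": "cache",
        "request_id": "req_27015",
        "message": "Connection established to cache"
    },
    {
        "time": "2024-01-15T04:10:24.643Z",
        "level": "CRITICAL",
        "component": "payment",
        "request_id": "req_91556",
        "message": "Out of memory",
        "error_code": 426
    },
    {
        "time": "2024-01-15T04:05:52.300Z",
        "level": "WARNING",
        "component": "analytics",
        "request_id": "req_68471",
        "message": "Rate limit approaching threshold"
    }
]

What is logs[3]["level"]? "INFO"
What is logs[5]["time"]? "2024-01-15T04:05:52.300Z"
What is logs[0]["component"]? "analytics"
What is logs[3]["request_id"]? "req_27015"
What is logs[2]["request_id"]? "req_65545"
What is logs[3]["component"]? "cache"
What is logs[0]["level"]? "INFO"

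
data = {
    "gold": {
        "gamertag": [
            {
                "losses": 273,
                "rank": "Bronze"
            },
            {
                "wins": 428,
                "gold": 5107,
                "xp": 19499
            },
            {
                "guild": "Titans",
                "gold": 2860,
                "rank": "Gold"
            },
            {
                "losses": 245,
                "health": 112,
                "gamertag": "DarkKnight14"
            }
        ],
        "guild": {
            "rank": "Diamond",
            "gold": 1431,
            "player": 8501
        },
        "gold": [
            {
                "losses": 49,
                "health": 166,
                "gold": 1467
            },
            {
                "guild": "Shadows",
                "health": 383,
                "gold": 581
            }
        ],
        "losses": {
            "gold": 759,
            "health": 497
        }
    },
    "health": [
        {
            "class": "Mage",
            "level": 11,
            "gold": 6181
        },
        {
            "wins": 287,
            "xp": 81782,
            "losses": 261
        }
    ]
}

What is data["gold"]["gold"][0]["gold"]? 1467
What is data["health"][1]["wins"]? 287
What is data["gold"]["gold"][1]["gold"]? 581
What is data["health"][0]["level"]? 11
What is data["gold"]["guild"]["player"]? 8501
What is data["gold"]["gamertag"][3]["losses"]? 245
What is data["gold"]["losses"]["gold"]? 759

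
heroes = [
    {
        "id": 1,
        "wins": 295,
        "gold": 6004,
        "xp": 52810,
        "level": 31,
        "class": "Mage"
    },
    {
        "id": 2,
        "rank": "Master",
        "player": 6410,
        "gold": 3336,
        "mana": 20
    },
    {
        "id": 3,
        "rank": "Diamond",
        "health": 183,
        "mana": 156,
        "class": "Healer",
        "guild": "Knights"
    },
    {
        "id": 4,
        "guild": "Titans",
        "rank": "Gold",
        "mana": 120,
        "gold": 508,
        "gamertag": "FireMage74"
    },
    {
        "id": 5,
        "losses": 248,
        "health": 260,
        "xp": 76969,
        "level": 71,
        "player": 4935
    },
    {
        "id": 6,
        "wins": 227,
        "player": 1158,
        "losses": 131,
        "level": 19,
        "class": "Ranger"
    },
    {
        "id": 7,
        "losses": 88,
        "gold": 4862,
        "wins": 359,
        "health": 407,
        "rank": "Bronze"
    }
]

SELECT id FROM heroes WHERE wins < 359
[1, 6]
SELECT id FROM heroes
[1, 2, 3, 4, 5, 6, 7]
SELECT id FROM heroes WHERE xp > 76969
[]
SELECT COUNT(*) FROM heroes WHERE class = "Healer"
1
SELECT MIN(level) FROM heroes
19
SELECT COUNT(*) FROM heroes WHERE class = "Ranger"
1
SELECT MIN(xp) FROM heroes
52810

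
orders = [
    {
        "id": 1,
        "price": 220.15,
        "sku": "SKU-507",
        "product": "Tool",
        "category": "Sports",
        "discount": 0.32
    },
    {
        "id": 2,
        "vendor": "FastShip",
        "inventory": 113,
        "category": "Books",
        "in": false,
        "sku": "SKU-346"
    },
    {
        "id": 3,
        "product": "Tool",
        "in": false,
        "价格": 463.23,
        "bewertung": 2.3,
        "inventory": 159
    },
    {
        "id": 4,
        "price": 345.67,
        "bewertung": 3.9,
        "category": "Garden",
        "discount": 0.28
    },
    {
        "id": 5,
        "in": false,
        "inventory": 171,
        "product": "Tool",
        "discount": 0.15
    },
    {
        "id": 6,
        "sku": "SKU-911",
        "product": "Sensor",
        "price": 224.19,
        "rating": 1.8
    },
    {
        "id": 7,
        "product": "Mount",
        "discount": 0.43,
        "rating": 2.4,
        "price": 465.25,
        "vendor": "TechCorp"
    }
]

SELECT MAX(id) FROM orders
7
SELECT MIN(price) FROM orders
220.15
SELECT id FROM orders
[1, 2, 3, 4, 5, 6, 7]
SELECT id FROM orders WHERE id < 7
[1, 2, 3, 4, 5, 6]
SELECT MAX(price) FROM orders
465.25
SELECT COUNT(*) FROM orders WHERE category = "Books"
1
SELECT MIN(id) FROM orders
1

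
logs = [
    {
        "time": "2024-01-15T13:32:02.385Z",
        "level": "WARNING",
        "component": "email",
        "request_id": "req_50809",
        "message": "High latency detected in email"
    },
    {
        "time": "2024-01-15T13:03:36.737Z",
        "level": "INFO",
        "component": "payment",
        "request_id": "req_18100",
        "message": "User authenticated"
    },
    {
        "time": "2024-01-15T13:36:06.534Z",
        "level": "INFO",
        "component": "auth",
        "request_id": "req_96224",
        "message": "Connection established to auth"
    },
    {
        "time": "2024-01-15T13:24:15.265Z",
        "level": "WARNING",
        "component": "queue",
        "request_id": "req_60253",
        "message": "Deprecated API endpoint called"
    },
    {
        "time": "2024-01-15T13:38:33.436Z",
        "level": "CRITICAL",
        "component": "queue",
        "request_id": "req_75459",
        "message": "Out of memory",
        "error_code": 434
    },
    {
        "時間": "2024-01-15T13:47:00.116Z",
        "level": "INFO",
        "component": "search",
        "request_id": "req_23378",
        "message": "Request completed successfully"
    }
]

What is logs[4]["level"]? "CRITICAL"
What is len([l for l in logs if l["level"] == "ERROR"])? 0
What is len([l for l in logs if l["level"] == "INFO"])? 3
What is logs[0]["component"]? "email"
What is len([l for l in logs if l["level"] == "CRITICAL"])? 1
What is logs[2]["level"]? "INFO"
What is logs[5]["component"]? "search"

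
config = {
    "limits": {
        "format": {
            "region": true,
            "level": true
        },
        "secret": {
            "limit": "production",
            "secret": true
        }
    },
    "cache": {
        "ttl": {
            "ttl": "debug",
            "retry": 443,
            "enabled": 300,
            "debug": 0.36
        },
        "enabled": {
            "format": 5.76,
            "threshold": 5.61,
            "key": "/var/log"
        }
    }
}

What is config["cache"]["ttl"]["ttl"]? "debug"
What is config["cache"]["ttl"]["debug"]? 0.36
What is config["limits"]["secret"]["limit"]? "production"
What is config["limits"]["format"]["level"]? True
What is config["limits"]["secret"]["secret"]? True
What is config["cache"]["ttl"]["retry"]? 443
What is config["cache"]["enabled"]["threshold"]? 5.61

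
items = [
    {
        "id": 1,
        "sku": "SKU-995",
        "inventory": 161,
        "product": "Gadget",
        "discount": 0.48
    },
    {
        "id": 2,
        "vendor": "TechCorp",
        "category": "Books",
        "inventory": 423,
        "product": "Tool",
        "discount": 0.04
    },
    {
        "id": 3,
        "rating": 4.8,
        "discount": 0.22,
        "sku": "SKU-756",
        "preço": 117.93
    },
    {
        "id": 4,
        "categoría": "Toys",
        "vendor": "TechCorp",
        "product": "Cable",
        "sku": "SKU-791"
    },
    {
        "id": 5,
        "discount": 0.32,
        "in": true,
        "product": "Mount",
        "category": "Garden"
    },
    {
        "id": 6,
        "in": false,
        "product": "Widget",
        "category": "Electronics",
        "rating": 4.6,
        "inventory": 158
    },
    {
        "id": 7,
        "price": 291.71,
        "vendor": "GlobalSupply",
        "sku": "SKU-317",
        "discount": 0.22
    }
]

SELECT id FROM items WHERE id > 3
[4, 5, 6, 7]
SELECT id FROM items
[1, 2, 3, 4, 5, 6, 7]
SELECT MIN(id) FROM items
1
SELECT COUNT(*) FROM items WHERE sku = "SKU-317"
1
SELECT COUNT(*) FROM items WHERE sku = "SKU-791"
1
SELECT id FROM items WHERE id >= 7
[7]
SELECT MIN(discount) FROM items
0.04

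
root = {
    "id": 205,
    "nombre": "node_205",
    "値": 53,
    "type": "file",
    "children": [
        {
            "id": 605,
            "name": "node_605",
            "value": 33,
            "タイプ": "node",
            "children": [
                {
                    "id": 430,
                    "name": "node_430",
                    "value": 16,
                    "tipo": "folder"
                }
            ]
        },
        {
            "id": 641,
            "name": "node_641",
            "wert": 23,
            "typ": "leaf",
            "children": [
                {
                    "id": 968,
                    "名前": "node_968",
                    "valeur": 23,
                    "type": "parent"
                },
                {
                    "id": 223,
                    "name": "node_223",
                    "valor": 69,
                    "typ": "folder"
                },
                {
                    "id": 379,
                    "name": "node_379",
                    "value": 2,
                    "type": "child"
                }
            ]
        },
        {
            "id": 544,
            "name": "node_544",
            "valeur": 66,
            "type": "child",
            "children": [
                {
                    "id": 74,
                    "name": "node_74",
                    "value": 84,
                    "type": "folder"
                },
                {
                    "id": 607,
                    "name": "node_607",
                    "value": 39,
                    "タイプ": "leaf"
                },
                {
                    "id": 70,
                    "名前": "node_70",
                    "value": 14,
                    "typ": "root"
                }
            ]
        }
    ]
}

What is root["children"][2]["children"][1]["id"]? 607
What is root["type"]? "file"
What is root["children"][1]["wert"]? 23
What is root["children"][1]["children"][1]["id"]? 223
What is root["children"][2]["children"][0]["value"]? 84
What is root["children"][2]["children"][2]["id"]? 70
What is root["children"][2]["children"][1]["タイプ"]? "leaf"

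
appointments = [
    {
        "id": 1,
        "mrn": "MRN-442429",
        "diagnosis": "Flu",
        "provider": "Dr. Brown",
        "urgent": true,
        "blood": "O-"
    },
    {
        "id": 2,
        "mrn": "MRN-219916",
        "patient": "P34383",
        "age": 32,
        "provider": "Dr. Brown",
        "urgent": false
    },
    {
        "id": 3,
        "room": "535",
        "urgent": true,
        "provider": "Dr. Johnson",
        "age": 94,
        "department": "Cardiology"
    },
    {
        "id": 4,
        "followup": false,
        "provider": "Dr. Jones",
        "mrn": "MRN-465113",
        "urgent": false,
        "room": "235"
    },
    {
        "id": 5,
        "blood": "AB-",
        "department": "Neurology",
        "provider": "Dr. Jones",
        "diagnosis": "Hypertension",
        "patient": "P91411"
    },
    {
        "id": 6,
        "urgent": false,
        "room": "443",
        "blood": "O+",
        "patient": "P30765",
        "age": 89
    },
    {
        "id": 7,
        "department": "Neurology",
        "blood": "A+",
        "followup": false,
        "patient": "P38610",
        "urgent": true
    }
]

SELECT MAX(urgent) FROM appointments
True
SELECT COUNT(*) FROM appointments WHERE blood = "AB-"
1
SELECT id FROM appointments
[1, 2, 3, 4, 5, 6, 7]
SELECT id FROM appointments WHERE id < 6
[1, 2, 3, 4, 5]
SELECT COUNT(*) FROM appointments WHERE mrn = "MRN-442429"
1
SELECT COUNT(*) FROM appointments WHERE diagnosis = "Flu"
1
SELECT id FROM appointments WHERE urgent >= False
[1, 2, 3, 4, 6, 7]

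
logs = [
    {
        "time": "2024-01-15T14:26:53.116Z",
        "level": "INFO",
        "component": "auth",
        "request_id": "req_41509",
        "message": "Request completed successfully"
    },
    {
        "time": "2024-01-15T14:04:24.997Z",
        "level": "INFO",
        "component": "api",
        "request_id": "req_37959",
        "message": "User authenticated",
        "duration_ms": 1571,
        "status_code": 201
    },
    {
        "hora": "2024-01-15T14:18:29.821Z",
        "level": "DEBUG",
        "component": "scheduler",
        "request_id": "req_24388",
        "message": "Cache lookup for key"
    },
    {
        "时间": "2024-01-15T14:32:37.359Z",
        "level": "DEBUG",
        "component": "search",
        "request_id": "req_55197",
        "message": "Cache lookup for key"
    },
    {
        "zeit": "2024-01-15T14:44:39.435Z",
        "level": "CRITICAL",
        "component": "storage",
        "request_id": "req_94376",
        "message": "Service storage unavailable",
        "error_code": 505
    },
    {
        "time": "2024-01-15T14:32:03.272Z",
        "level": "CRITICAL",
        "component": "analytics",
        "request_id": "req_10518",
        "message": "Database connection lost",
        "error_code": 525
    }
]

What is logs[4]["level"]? "CRITICAL"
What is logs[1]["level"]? "INFO"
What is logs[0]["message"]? "Request completed successfully"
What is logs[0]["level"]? "INFO"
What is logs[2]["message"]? "Cache lookup for key"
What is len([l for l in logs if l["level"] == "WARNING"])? 0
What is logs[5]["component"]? "analytics"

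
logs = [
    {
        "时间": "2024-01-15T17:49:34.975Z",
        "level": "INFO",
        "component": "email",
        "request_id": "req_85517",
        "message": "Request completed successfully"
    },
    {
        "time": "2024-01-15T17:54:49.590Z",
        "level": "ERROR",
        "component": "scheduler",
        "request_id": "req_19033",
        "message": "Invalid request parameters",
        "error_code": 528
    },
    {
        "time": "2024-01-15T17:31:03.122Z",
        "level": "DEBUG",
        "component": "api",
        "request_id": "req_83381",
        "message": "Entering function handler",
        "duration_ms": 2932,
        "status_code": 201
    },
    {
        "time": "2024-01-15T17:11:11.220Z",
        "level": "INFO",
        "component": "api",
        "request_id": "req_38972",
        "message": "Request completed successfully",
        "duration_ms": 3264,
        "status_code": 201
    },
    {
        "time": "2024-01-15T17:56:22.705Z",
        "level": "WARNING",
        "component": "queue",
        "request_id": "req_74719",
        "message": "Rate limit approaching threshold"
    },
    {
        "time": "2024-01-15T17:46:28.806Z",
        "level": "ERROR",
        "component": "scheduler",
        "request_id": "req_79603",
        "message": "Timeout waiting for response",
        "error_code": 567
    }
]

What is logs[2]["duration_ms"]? 2932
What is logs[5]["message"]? "Timeout waiting for response"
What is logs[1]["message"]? "Invalid request parameters"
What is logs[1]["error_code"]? 528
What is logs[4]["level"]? "WARNING"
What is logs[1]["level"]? "ERROR"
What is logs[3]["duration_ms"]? 3264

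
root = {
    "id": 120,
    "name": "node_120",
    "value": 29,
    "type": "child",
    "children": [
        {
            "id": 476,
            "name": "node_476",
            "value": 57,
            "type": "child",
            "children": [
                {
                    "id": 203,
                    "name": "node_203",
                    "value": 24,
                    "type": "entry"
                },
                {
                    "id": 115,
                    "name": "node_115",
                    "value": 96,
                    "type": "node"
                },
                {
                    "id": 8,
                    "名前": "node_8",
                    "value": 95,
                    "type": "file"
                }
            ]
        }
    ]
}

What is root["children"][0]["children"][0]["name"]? "node_203"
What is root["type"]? "child"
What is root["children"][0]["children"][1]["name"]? "node_115"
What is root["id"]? 120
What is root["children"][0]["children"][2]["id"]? 8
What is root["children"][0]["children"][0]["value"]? 24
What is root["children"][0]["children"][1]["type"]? "node"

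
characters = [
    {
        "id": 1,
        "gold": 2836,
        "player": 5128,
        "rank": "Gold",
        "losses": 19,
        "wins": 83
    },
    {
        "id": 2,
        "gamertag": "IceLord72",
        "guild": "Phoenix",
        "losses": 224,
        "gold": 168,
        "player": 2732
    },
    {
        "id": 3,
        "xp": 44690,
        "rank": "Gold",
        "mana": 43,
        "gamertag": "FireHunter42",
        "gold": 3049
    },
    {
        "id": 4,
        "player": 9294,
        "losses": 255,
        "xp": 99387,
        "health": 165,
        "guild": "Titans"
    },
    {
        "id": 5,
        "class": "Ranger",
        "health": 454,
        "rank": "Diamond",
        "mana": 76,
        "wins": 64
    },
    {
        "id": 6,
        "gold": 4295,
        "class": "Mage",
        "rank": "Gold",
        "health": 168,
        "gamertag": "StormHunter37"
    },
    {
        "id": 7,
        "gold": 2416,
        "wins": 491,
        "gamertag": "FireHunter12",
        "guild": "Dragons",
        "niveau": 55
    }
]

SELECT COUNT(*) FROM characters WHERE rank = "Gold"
3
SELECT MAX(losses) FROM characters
255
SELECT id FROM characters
[1, 2, 3, 4, 5, 6, 7]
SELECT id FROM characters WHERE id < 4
[1, 2, 3]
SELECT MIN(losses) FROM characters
19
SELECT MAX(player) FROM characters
9294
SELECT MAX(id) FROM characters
7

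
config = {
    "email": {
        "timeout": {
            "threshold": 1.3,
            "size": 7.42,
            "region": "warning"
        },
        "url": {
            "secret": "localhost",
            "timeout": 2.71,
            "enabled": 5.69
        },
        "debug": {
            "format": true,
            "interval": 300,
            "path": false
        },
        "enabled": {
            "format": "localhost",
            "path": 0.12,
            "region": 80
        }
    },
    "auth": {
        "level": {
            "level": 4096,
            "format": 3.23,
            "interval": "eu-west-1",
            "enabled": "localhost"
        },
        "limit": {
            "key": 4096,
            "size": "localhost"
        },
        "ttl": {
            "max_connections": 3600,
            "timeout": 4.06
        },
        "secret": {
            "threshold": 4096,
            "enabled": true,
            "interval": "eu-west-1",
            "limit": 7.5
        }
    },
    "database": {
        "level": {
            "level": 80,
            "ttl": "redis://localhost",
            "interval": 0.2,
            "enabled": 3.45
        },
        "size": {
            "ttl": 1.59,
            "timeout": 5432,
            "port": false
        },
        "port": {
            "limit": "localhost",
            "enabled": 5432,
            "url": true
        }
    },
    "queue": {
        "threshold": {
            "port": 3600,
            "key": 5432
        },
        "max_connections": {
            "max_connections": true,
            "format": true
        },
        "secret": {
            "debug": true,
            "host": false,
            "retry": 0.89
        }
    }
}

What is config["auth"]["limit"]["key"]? 4096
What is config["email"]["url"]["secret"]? "localhost"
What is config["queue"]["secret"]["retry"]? 0.89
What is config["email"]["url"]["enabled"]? 5.69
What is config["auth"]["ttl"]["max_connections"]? 3600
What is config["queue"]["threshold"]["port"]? 3600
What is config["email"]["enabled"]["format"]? "localhost"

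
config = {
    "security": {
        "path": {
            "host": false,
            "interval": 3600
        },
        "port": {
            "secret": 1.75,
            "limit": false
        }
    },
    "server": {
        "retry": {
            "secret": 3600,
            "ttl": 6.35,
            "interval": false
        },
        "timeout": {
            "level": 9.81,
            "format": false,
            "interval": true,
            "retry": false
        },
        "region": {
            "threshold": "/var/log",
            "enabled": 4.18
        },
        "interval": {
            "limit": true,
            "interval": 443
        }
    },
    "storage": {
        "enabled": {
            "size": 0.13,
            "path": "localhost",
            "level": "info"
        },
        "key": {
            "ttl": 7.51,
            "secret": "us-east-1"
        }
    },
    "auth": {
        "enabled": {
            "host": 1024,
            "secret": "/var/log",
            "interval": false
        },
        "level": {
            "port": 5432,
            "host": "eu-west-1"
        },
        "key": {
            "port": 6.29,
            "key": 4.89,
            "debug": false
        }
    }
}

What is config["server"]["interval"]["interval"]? 443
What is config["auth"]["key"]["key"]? 4.89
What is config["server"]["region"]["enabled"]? 4.18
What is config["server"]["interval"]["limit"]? True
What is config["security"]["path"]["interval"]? 3600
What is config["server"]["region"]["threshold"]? "/var/log"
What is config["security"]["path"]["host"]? False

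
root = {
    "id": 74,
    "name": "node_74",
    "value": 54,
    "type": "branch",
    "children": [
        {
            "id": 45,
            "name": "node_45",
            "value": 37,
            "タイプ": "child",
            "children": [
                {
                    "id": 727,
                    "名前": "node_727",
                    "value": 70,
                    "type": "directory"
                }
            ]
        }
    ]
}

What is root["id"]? 74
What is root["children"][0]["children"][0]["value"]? 70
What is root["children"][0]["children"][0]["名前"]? "node_727"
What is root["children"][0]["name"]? "node_45"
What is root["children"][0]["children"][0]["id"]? 727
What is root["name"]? "node_74"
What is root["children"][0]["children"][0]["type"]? "directory"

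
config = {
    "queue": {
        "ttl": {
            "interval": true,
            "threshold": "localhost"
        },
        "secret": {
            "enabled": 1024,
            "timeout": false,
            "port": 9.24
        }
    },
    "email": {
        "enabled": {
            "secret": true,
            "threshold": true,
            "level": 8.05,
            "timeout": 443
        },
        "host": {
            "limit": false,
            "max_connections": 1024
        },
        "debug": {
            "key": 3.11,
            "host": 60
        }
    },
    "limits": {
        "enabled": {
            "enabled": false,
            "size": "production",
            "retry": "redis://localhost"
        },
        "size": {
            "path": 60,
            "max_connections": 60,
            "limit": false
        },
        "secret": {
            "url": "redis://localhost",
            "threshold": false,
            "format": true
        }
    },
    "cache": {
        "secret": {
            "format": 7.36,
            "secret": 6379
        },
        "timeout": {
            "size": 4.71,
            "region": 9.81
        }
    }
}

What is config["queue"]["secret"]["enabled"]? 1024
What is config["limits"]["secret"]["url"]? "redis://localhost"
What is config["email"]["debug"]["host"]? 60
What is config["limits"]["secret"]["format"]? True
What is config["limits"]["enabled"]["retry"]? "redis://localhost"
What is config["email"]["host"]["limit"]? False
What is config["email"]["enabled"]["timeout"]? 443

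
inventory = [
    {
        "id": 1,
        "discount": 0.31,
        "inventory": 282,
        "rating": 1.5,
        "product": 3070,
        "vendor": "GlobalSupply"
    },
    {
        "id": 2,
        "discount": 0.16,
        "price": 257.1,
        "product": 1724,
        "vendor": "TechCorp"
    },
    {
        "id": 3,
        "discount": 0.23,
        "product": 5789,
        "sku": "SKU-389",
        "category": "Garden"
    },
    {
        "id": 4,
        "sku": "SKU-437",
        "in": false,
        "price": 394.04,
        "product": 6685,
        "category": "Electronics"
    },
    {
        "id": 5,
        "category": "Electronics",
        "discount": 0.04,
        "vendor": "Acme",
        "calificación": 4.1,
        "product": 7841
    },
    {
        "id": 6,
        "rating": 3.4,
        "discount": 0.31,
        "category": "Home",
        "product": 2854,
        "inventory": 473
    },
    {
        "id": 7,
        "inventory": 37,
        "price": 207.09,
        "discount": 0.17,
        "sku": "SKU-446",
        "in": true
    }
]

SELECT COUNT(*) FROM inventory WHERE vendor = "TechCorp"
1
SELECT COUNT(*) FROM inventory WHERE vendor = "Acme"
1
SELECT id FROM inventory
[1, 2, 3, 4, 5, 6, 7]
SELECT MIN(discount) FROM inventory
0.04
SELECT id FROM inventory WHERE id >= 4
[4, 5, 6, 7]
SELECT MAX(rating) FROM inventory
3.4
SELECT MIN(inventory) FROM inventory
37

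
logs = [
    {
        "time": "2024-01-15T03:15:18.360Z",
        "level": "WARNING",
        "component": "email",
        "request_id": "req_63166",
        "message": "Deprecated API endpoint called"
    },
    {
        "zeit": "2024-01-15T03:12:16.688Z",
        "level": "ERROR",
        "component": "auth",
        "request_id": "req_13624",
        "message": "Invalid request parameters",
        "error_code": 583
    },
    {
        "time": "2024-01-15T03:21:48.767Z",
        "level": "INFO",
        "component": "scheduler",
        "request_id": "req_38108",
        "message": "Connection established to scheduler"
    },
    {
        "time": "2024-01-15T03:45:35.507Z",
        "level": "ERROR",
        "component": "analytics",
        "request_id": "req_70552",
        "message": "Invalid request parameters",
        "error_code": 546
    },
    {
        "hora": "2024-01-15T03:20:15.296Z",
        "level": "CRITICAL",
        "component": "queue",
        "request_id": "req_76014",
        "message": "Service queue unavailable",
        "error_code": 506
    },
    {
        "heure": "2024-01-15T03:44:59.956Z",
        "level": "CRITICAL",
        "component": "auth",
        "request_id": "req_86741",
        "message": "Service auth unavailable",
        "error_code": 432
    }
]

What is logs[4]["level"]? "CRITICAL"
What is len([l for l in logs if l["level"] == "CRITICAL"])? 2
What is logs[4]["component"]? "queue"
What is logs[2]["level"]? "INFO"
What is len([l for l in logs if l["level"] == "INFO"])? 1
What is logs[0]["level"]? "WARNING"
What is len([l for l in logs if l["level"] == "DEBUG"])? 0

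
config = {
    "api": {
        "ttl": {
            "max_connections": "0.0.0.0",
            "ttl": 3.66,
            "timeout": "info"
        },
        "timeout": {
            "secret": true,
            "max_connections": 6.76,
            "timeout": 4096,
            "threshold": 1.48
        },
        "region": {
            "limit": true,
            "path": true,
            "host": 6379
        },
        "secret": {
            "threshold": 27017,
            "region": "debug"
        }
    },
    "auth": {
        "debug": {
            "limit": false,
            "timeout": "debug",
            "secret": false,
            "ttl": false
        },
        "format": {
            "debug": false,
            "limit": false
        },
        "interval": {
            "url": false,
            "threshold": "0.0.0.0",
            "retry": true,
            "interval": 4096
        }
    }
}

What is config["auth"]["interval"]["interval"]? 4096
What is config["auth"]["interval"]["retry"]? True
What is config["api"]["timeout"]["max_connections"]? 6.76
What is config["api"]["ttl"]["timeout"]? "info"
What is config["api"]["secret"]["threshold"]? 27017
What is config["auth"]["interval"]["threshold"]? "0.0.0.0"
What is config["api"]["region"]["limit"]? True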